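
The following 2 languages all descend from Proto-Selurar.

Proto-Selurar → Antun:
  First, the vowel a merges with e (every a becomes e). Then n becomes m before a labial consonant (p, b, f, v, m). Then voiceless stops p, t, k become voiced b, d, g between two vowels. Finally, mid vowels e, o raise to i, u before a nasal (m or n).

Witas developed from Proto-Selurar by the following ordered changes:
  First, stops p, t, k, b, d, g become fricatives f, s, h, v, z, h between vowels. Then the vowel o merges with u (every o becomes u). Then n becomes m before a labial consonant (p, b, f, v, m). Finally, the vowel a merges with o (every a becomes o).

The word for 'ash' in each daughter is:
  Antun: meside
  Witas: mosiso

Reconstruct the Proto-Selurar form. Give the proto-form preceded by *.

*masita

Position 5: Antun has d, Witas has s. Taking the neighbouring segments as reconstructed: Antun d could go back to *t or *d; Witas s could go back to *t or *s — the one source consistent with every daughter is *t.
Position 6: Antun has e, Witas has o. In Witas, o can only continue *a, so the proto-segment is *a.
Position 2: Antun has e, Witas has o. In Witas, o can only continue *a, so the proto-segment is *a.
The remaining positions agree across the daughters. Check the candidate against every language:
Antun: *masita
  masita → mesite   [vowel merger]
  mesite (rule 2 does not apply)
  mesite → meside   [intervocalic voicing]
  meside (rule 4 does not apply)
  giving Antun meside.
Witas: start from *masita.
  rule 1 (intervocalic lenition): masita → masisa
  rule 2: no change — masisa
  rule 3: no change — masisa
  rule 4 (vowel merger): masisa → mosiso
  ⇒ Witas mosiso
*masita is the unique common source.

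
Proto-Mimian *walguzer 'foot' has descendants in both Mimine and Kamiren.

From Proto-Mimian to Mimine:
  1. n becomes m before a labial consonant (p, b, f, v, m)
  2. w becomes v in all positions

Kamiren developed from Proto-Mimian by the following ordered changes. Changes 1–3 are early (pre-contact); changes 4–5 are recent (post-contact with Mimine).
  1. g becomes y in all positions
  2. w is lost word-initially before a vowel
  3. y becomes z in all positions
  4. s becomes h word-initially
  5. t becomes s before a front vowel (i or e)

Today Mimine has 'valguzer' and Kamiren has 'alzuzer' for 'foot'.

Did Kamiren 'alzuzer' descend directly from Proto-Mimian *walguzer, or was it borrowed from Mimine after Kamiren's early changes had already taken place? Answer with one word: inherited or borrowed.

inherited

If inherited, *walguzer would pass through all of Kamiren's changes:
Kamiren: *walguzer > walyuzer > alyuzer > alzuzer  (by unconditioned shift, glide loss, unconditioned shift)
If borrowed from Mimine 'valguzer' after the early changes, it would undergo only the recent ones:
  rule 4 (debuccalisation): no change (valguzer)
  rule 5 (palatalisation): no change (valguzer)
  ⇒ as a loan: valguzer
Kamiren 'alzuzer' matches the inherited outcome exactly, so it is an inherited cognate, not a loan.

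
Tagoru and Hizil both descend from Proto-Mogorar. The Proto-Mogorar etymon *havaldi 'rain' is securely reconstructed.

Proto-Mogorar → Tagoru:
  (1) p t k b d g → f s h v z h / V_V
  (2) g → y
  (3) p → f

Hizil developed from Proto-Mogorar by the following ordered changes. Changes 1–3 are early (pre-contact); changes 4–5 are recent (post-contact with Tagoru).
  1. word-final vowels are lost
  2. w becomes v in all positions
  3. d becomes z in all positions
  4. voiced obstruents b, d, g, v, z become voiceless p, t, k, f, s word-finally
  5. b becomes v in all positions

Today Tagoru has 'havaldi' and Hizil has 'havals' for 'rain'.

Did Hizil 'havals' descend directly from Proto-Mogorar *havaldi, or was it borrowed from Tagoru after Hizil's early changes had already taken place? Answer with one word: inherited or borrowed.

If inherited, *havaldi would pass through all of Hizil's changes:
Hizil: *havaldi > havald > havalz > havals  (by apocope, unconditioned shift, final devoicing)
If borrowed from Tagoru 'havaldi' after the early changes, it would undergo only the recent ones:
  rule 4 (final devoicing): no change (havaldi)
  rule 5 (unconditioned shift): no change (havaldi)
  ⇒ as a loan: havaldi
Hizil 'havals' matches the inherited outcome exactly, so it is an inherited cognate, not a loan.

inherited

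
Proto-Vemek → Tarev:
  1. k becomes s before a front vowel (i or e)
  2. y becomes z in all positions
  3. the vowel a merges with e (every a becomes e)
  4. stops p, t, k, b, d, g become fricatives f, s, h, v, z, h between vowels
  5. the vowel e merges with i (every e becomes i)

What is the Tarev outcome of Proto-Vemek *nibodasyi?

nivoziszi

Tarev: start from *nibodasyi.
  rule 1: no change — nibodasyi
  rule 2 (unconditioned shift): nibodasyi → nibodaszi
  rule 3 (vowel merger): nibodaszi → nibodeszi
  rule 4 (intervocalic lenition): nibodeszi → nivozeszi
  rule 5 (vowel merger): nivozeszi → nivoziszi
  ⇒ Tarev nivoziszi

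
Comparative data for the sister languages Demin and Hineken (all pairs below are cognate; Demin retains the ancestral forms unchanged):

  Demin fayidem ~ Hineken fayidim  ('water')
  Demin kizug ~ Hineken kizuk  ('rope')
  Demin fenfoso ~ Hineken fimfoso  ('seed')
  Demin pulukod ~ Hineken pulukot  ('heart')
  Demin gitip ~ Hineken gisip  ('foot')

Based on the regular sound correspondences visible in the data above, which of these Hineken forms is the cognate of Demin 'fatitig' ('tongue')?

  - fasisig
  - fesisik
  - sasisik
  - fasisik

fasisik

gitip ~ gisip — Demin t corresponds to Hineken s between vowels (before a front vowel).
kizug ~ kizuk — Demin g corresponds to Hineken k word-finally.
Applying these to Demin 'fatitig':
  fatitig → fasitig   (t→s between vowels (before a front vowel))
  fasitig → fasisig   (t→s between vowels (before a front vowel))
  fasisig → fasisik   (g→k word-finally)
So the Hineken cognate is 'fasisik'.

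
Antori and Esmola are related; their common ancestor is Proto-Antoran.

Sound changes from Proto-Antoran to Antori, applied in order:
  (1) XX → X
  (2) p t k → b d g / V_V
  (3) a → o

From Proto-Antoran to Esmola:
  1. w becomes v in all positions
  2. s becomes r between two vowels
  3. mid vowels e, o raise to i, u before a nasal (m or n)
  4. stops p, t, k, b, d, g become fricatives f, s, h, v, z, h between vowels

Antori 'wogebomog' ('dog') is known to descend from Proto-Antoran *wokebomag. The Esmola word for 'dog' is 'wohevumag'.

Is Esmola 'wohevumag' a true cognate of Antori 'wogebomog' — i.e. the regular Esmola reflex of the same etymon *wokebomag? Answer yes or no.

no

Derive the expected Esmola reflex of *wokebomag:
Esmola: *wokebomag
  wokebomag → vokebomag   [unconditioned shift]
  vokebomag (rule 2 does not apply)
  vokebomag → vokebumag   [pre-nasal raising]
  vokebumag → vohevumag   [intervocalic lenition]
  giving Esmola vohevumag.
The regular Esmola reflex would be 'vohevumag', but the attested form is 'wohevumag'. The correspondence is irregular, so they are not cognates (the Esmola form has a different source).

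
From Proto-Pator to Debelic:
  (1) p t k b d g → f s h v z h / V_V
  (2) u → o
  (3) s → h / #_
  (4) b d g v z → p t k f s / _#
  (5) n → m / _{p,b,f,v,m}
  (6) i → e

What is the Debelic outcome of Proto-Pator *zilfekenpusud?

zelfehemposot

Debelic: start from *zilfekenpusud.
  rule 1 (intervocalic lenition): zilfekenpusud → zilfehenpusud
  rule 2 (vowel merger): zilfehenpusud → zilfehenposod
  rule 3: no change — zilfehenposod
  rule 4 (final devoicing): zilfehenposod → zilfehenposot
  rule 5 (nasal place assimilation): zilfehenposot → zilfehemposot
  rule 6 (vowel merger): zilfehemposot → zelfehemposot
  ⇒ Debelic zelfehemposot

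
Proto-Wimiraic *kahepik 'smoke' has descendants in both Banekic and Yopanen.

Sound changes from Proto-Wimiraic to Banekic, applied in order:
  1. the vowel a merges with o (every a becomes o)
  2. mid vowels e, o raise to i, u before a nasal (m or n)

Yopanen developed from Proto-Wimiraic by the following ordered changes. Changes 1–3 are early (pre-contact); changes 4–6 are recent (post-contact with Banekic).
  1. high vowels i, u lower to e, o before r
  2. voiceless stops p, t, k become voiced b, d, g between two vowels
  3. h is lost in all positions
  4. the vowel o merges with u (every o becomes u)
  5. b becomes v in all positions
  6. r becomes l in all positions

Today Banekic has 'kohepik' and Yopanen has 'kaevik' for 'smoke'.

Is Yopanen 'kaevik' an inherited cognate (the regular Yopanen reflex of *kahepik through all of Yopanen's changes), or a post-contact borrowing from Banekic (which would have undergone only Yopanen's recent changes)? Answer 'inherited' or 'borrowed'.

inherited

If inherited, *kahepik would pass through all of Yopanen's changes:
Yopanen: start from *kahepik.
  rule 1: no change — kahepik
  rule 2 (intervocalic voicing): kahepik → kahebik
  rule 3 (h-loss): kahebik → kaebik
  rule 4: no change — kaebik
  rule 5 (unconditioned shift): kaebik → kaevik
  rule 6: no change — kaevik
  ⇒ Yopanen kaevik
If borrowed from Banekic 'kohepik' after the early changes, it would undergo only the recent ones:
  rule 4 (vowel merger): kohepik → kuhepik
  rule 5 (unconditioned shift): no change (kuhepik)
  rule 6 (unconditioned shift): no change (kuhepik)
  ⇒ as a loan: kuhepik
Yopanen 'kaevik' matches the inherited outcome exactly, so it is an inherited cognate, not a loan.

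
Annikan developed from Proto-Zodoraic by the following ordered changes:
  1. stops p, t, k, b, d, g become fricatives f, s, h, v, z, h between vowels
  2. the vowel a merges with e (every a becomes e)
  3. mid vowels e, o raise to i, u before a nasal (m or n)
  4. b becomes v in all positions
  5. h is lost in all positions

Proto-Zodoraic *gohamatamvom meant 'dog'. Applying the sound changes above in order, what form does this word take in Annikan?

Annikan: start from *gohamatamvom.
  rule 1 (intervocalic lenition): gohamatamvom → gohamasamvom
  rule 2 (vowel merger): gohamasamvom → gohemesemvom
  rule 3 (pre-nasal raising): gohemesemvom → gohimesimvum
  rule 4: no change — gohimesimvum
  rule 5 (h-loss): gohimesimvum → goimesimvum
  ⇒ Annikan goimesimvum

goimesimvum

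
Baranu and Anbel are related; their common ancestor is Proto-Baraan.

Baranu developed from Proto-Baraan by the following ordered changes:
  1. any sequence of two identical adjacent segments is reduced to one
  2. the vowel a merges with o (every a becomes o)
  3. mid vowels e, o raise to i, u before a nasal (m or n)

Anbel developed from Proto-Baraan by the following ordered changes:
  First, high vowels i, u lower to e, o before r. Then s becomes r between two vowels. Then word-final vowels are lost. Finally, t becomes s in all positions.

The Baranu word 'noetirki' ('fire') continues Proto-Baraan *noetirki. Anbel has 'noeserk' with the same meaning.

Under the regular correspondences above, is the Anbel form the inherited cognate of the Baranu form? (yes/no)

yes

Derive the expected Anbel reflex of *noetirki:
Anbel: *noetirki
  noetirki → noeterki   [pre-rhotic lowering]
  noeterki (rule 2 does not apply)
  noeterki → noeterk   [apocope]
  noeterk → noeserk   [unconditioned shift]
  giving Anbel noeserk.
Anbel 'noeserk' matches the regular reflex exactly, so the pair is cognate.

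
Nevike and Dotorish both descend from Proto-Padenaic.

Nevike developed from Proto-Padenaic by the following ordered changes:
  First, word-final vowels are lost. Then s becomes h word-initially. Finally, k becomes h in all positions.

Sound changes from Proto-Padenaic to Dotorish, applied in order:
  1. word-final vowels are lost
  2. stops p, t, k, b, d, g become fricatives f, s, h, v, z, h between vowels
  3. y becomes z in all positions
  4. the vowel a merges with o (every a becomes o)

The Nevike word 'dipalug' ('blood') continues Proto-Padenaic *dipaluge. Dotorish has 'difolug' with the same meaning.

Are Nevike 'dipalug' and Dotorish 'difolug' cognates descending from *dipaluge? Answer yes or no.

yes

Derive the expected Dotorish reflex of *dipaluge:
Dotorish: *dipaluge
  dipaluge → dipalug   [apocope]
  dipalug → difalug   [intervocalic lenition]
  difalug (rule 3 does not apply)
  difalug → difolug   [vowel merger]
  giving Dotorish difolug.
Dotorish 'difolug' matches the regular reflex exactly, so the pair is cognate.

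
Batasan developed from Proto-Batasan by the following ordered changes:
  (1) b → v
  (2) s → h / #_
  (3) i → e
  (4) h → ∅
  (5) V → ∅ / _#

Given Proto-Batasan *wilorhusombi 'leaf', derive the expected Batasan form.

welorusomv

Batasan: start from *wilorhusombi.
  rule 1 (unconditioned shift): wilorhusombi → wilorhusomvi
  rule 2: no change — wilorhusomvi
  rule 3 (vowel merger): wilorhusomvi → welorhusomve
  rule 4 (h-loss): welorhusomve → welorusomve
  rule 5 (apocope): welorusomve → welorusomv
  ⇒ Batasan welorusomv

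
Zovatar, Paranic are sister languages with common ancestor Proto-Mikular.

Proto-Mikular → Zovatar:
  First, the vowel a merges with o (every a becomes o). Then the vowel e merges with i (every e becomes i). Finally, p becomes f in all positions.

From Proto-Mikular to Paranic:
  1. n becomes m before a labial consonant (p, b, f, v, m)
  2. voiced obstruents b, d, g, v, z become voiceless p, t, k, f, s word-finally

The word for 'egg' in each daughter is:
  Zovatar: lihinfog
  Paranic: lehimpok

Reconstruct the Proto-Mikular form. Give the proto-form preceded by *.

Position 2: Zovatar has i, Paranic has e. Paranic preserves e here (none of its changes turn any other segment into e), so the proto-segment is *e.
Position 6: Zovatar has f, Paranic has p. Taking the neighbouring segments as reconstructed: Zovatar f could go back to *p or *f; Paranic p can only go back to *p — the one source consistent with every daughter is *p.
Position 5: Zovatar has n, Paranic has m. Zovatar preserves n here (none of its changes turn any other segment into n), so the proto-segment is *n.
This points to *lehinpog. Verify forward in each daughter:
Zovatar: *lehinpog > lihinpog > lihinfog  (by vowel merger, unconditioned shift)
Paranic: *lehinpog > lehimpog > lehimpok  (by nasal place assimilation, final devoicing)
No other proto-form is consistent with every reflex, so the reconstruction is *lehinpog.

*lehinpog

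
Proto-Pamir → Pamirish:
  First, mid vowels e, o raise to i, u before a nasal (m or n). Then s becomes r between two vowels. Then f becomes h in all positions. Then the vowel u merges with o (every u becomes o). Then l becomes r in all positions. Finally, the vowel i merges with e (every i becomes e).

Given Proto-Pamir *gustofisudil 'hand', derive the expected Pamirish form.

gostoheroder

Pamirish: *gustofisudil
  gustofisudil (rule 1 does not apply)
  gustofisudil → gustofirudil   [rhotacism]
  gustofirudil → gustohirudil   [unconditioned shift]
  gustohirudil → gostohirodil   [vowel merger]
  gostohirodil → gostohirodir   [unconditioned shift]
  gostohirodir → gostoheroder   [vowel merger]
  giving Pamirish gostoheroder.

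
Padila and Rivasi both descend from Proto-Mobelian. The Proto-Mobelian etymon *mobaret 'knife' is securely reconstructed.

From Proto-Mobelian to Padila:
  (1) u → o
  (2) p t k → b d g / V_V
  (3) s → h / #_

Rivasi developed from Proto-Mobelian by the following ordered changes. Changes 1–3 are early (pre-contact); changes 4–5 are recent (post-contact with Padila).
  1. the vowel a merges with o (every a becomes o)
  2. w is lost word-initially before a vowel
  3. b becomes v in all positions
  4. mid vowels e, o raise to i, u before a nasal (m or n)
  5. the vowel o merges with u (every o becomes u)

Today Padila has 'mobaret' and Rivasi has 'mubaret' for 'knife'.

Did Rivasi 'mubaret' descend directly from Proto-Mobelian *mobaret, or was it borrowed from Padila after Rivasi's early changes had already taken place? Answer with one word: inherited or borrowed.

If inherited, *mobaret would pass through all of Rivasi's changes:
Rivasi: *mobaret > moboret > movoret > muvuret  (by vowel merger, unconditioned shift, vowel merger)
If borrowed from Padila 'mobaret' after the early changes, it would undergo only the recent ones:
  rule 4 (pre-nasal raising): no change (mobaret)
  rule 5 (vowel merger): mobaret → mubaret
  ⇒ as a loan: mubaret
Rivasi 'mubaret' matches the loan outcome 'mubaret', not the inherited 'muvuret' — it skipped the early Rivasi changes, so it was borrowed from Padila.

borrowed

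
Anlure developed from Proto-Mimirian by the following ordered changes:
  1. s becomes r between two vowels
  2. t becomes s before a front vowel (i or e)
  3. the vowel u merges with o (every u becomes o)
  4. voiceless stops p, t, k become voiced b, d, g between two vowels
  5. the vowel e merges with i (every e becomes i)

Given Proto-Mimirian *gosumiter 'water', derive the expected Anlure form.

Anlure: *gosumiter > gorumiter > gorumiser > goromiser > goromisir  (by rhotacism, palatalisation, vowel merger, vowel merger)

goromisir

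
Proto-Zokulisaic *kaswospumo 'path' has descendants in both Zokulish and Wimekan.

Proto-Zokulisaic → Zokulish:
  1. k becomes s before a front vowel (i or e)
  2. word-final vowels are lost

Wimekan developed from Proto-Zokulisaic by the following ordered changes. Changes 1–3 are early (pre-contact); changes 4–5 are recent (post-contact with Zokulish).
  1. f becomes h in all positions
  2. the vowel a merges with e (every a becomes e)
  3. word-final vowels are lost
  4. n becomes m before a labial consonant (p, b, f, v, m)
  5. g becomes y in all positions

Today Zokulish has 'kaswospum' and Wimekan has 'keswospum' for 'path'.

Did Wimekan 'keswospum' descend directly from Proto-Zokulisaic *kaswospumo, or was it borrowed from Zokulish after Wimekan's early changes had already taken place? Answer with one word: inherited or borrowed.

inherited

If inherited, *kaswospumo would pass through all of Wimekan's changes:
Wimekan: *kaswospumo > keswospumo > keswospum  (by vowel merger, apocope)
If borrowed from Zokulish 'kaswospum' after the early changes, it would undergo only the recent ones:
  rule 4 (nasal place assimilation): no change (kaswospum)
  rule 5 (unconditioned shift): no change (kaswospum)
  ⇒ as a loan: kaswospum
Wimekan 'keswospum' matches the inherited outcome exactly, so it is an inherited cognate, not a loan.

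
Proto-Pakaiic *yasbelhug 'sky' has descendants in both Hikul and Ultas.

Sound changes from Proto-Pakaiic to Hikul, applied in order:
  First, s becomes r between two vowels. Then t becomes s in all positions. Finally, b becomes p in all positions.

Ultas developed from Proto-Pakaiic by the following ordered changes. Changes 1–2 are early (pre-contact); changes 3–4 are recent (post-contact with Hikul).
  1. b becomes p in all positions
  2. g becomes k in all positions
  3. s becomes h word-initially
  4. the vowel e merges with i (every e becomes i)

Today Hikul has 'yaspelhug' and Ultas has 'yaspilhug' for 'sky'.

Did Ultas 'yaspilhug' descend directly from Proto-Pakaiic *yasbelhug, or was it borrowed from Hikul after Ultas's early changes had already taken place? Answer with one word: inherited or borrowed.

borrowed

If inherited, *yasbelhug would pass through all of Ultas's changes:
Ultas: *yasbelhug
  yasbelhug → yaspelhug   [unconditioned shift]
  yaspelhug → yaspelhuk   [unconditioned shift]
  yaspelhuk (rule 3 does not apply)
  yaspelhuk → yaspilhuk   [vowel merger]
  giving Ultas yaspilhuk.
If borrowed from Hikul 'yaspelhug' after the early changes, it would undergo only the recent ones:
  rule 3 (debuccalisation): no change (yaspelhug)
  rule 4 (vowel merger): yaspelhug → yaspilhug
  ⇒ as a loan: yaspilhug
Ultas 'yaspilhug' matches the loan outcome 'yaspilhug', not the inherited 'yaspilhuk' — it skipped the early Ultas changes, so it was borrowed from Hikul.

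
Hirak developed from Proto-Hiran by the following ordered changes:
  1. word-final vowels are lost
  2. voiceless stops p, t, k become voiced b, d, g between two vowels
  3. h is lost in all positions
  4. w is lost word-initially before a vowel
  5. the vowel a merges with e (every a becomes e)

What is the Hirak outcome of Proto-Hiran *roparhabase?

Hirak: start from *roparhabase.
  rule 1 (apocope): roparhabase → roparhabas
  rule 2 (intervocalic voicing): roparhabas → robarhabas
  rule 3 (h-loss): robarhabas → robarabas
  rule 4: no change — robarabas
  rule 5 (vowel merger): robarabas → roberebes
  ⇒ Hirak roberebes

roberebes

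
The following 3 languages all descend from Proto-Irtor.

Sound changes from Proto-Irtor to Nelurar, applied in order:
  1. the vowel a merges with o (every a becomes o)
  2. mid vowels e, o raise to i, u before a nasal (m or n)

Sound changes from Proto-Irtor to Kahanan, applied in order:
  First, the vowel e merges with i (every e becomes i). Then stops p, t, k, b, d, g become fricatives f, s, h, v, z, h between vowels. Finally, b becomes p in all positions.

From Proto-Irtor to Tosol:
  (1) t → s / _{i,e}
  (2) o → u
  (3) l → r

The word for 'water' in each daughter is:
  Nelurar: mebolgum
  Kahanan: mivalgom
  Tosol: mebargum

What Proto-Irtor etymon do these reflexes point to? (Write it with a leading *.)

*mebalgom

Position 2: Nelurar has e, Kahanan has i, Tosol has e. Nelurar preserves e here (none of its changes turn any other segment into e), so the proto-segment is *e.
Position 7: Nelurar has u, Kahanan has o, Tosol has u. Kahanan preserves o here (none of its changes turn any other segment into o), so the proto-segment is *o.
This points to *mebalgom. Verify forward in each daughter:
Nelurar: start from *mebalgom.
  rule 1 (vowel merger): mebalgom → mebolgom
  rule 2 (pre-nasal raising): mebolgom → mebolgum
  ⇒ Nelurar mebolgum
Kahanan: *mebalgom
  mebalgom → mibalgom   [vowel merger]
  mibalgom → mivalgom   [intervocalic lenition]
  mivalgom (rule 3 does not apply)
  giving Kahanan mivalgom.
Tosol: *mebalgom > mebalgum > mebargum  (by vowel merger, unconditioned shift)
Only *mebalgom yields all of Nelurar mebolgum, Kahanan mivalgom, Tosol mebargum.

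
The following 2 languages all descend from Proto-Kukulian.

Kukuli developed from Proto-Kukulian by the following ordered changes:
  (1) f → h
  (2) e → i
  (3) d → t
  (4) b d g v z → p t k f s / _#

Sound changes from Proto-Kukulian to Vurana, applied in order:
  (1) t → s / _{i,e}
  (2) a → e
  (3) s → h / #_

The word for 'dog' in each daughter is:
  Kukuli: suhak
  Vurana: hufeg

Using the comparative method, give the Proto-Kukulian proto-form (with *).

*sufag

Position 4: Kukuli has a, Vurana has e. Kukuli preserves a here (none of its changes turn any other segment into a), so the proto-segment is *a.
Position 3: Kukuli has h, Vurana has f. Vurana preserves f here (none of its changes turn any other segment into f), so the proto-segment is *f.
Position 1: Kukuli has s, Vurana has h. Taking the neighbouring segments as reconstructed: Kukuli s can only go back to *s; Vurana h could go back to *s or *h — the one source consistent with every daughter is *s.
Verify the candidate proto-form against each daughter:
Kukuli: start from *sufag.
  rule 1 (unconditioned shift): sufag → suhag
  rule 2: no change — suhag
  rule 3: no change — suhag
  rule 4 (final devoicing): suhag → suhak
  ⇒ Kukuli suhak
Vurana: start from *sufag.
  rule 1: no change — sufag
  rule 2 (vowel merger): sufag → sufeg
  rule 3 (debuccalisation): sufeg → hufeg
  ⇒ Vurana hufeg
Only *sufag yields all of Kukuli suhak, Vurana hufeg.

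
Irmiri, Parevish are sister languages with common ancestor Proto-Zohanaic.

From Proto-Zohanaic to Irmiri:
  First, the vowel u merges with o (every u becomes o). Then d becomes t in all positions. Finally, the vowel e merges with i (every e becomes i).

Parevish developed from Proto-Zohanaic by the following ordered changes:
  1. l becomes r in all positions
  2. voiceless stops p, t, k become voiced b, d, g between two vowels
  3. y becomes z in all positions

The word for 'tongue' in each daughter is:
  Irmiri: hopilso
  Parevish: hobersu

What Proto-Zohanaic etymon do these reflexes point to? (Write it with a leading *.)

*hopelsu

Position 4: Irmiri has i, Parevish has e. Parevish preserves e here (none of its changes turn any other segment into e), so the proto-segment is *e.
Position 5: Irmiri has l, Parevish has r. Irmiri preserves l here (none of its changes turn any other segment into l), so the proto-segment is *l.
Position 7: Irmiri has o, Parevish has u. Parevish preserves u here (none of its changes turn any other segment into u), so the proto-segment is *u.
Continuing position by position gives *hopelsu; check it forward:
Irmiri: *hopelsu > hopelso > hopilso  (by vowel merger, vowel merger)
Parevish: *hopelsu > hopersu > hobersu  (by unconditioned shift, intervocalic voicing)
No other proto-form is consistent with every reflex, so the reconstruction is *hopelsu.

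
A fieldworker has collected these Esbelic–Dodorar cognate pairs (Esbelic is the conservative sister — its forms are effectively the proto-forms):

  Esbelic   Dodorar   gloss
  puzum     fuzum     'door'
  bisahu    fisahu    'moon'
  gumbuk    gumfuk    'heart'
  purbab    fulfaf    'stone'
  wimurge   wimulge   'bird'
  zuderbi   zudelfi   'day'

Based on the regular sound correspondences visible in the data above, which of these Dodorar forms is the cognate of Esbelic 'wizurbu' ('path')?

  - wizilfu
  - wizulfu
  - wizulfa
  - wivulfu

wizulfu

purbab ~ fulfaf, zuderbi ~ zudelfi — Esbelic r corresponds to Dodorar l after a vowel, before a labial obstruent.
gumbuk ~ gumfuk — Esbelic b corresponds to Dodorar f after a consonant, before a back vowel.
Applying these to Esbelic 'wizurbu':
  wizurbu → wizulbu   (r→l after a vowel, before a labial obstruent)
  wizulbu → wizulfu   (b→f after a consonant, before a back vowel)
So the Dodorar cognate is 'wizulfu'.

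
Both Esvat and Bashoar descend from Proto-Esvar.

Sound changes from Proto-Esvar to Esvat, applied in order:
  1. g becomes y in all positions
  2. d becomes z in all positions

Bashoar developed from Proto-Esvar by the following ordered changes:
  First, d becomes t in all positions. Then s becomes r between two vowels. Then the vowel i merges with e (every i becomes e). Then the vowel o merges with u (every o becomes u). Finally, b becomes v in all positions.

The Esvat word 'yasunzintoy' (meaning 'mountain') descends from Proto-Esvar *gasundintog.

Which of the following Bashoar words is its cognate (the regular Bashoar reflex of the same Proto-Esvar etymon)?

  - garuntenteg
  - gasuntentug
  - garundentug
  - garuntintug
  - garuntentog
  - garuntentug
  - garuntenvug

Bashoar: *gasundintog > gasuntintog > garuntintog > garuntentog > garuntentug  (by unconditioned shift, rhotacism, vowel merger, vowel merger)
Among the options, 'garuntentug' alone shows every Bashoar change applied in order.

garuntentug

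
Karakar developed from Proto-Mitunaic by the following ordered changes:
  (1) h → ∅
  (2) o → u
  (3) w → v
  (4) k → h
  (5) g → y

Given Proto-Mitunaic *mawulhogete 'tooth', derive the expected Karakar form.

Karakar: *mawulhogete
  mawulhogete → mawulogete   [h-loss]
  mawulogete → mawulugete   [vowel merger]
  mawulugete → mavulugete   [unconditioned shift]
  mavulugete (rule 4 does not apply)
  mavulugete → mavuluyete   [unconditioned shift]
  giving Karakar mavuluyete.

mavuluyete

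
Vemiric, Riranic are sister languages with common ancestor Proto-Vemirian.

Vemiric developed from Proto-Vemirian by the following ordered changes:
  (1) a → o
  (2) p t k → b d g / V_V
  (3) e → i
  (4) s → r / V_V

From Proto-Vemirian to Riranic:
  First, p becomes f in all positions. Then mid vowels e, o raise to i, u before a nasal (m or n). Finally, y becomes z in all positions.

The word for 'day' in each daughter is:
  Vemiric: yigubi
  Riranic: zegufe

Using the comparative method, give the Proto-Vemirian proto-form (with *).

*yegupe

Position 5: Vemiric has b, Riranic has f. Taking the neighbouring segments as reconstructed: Vemiric b could go back to *p or *b; Riranic f could go back to *p or *f — the one source consistent with every daughter is *p.
Position 2: Vemiric has i, Riranic has e. Riranic preserves e here (none of its changes turn any other segment into e), so the proto-segment is *e.
Continuing position by position gives *yegupe; check it forward:
Vemiric: *yegupe > yegube > yigubi  (by intervocalic voicing, vowel merger)
Riranic: *yegupe
  yegupe → yegufe   [unconditioned shift]
  yegufe (rule 2 does not apply)
  yegufe → zegufe   [unconditioned shift]
  giving Riranic zegufe.
*yegupe is the unique common source.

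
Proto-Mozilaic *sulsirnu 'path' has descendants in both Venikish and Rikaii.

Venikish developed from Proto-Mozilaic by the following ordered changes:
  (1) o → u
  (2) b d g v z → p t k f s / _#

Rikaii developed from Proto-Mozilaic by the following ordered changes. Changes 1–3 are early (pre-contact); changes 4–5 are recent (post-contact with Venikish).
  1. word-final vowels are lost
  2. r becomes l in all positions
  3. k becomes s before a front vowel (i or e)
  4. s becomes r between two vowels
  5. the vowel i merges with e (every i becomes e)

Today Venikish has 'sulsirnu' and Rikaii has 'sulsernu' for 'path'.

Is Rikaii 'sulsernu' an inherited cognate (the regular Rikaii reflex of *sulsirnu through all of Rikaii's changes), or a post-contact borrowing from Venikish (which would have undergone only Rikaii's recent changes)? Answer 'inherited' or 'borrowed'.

If inherited, *sulsirnu would pass through all of Rikaii's changes:
Rikaii: *sulsirnu
  sulsirnu → sulsirn   [apocope]
  sulsirn → sulsiln   [unconditioned shift]
  sulsiln (rule 3 does not apply)
  sulsiln (rule 4 does not apply)
  sulsiln → sulseln   [vowel merger]
  giving Rikaii sulseln.
If borrowed from Venikish 'sulsirnu' after the early changes, it would undergo only the recent ones:
  rule 4 (rhotacism): no change (sulsirnu)
  rule 5 (vowel merger): sulsirnu → sulsernu
  ⇒ as a loan: sulsernu
Rikaii 'sulsernu' matches the loan outcome 'sulsernu', not the inherited 'sulseln' — it skipped the early Rikaii changes, so it was borrowed from Venikish.

borrowed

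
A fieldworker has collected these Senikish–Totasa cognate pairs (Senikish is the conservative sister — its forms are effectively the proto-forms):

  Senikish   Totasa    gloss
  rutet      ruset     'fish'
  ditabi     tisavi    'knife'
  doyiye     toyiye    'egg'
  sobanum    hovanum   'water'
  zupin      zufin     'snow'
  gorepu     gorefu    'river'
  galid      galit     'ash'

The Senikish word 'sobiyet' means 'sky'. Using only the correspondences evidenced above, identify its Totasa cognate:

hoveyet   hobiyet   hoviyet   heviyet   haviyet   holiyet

sobanum ~ hovanum — Senikish s corresponds to Totasa h word-initially before a back vowel.
ditabi ~ tisavi — Senikish b corresponds to Totasa v between vowels (before a front vowel).
Applying these to Senikish 'sobiyet':
  sobiyet → hobiyet   (s→h word-initially before a back vowel)
  hobiyet → hoviyet   (b→v between vowels (before a front vowel))
So the Totasa cognate is 'hoviyet'.

hoviyet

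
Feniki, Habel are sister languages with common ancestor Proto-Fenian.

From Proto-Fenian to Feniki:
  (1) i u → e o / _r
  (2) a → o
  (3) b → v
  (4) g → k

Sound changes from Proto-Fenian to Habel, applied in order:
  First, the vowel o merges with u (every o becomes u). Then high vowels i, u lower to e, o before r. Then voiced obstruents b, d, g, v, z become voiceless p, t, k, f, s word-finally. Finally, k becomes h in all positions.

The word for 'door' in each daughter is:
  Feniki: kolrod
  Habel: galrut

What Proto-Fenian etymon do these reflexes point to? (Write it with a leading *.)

*galrod

Position 6: Feniki has d, Habel has t. Feniki preserves d here (none of its changes turn any other segment into d), so the proto-segment is *d.
Position 5: Feniki has o, Habel has u. Taking the neighbouring segments as reconstructed: Feniki o could go back to *a or *o; Habel u could go back to *o or *u — the one source consistent with every daughter is *o.
Continuing position by position gives *galrod; check it forward:
Feniki: start from *galrod.
  rule 1: no change — galrod
  rule 2 (vowel merger): galrod → golrod
  rule 3: no change — golrod
  rule 4 (unconditioned shift): golrod → kolrod
  ⇒ Feniki kolrod
Habel: *galrod > galrud > galrut  (by vowel merger, final devoicing)
Only *galrod yields all of Feniki kolrod, Habel galrut.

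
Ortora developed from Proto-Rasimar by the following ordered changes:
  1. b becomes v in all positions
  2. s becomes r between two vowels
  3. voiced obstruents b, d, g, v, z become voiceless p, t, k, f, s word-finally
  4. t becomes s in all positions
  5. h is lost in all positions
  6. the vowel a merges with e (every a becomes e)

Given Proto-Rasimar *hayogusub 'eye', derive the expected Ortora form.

Ortora: *hayogusub > hayogusuv > hayoguruv > hayoguruf > ayoguruf > eyoguruf  (by unconditioned shift, rhotacism, final devoicing, h-loss, vowel merger)

eyoguruf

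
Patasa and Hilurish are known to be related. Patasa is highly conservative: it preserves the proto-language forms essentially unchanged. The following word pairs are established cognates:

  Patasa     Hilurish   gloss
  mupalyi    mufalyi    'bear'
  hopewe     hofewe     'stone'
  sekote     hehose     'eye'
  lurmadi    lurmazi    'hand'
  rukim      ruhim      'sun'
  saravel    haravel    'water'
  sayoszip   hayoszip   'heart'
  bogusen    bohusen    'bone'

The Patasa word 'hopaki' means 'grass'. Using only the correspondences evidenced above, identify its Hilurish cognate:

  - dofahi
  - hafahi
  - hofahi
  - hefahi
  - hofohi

hofahi

mupalyi ~ mufalyi — Patasa p corresponds to Hilurish f between vowels (before a back vowel).
rukim ~ ruhim — Patasa k corresponds to Hilurish h between vowels (before a front vowel).
Applying these to Patasa 'hopaki':
  hopaki → hofaki   (p→f between vowels (before a back vowel))
  hofaki → hofahi   (k→h between vowels (before a front vowel))
So the Hilurish cognate is 'hofahi'.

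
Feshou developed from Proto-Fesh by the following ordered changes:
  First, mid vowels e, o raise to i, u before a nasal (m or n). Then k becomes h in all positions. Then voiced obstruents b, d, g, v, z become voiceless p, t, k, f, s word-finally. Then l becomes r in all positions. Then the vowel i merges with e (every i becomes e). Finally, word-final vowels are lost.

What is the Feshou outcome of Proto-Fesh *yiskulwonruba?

Feshou: *yiskulwonruba
  yiskulwonruba → yiskulwunruba   [pre-nasal raising]
  yiskulwunruba → yishulwunruba   [unconditioned shift]
  yishulwunruba (rule 3 does not apply)
  yishulwunruba → yishurwunruba   [unconditioned shift]
  yishurwunruba → yeshurwunruba   [vowel merger]
  yeshurwunruba → yeshurwunrub   [apocope]
  giving Feshou yeshurwunrub.

yeshurwunrub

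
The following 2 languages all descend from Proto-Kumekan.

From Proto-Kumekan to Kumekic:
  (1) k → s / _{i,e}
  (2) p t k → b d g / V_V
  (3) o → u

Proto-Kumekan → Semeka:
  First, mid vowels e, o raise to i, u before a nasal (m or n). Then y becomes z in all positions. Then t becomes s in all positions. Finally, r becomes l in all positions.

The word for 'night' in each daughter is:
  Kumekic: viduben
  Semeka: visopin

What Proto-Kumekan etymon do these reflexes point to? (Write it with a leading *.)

*vitopen

Position 4: Kumekic has u, Semeka has o. Semeka preserves o here (none of its changes turn any other segment into o), so the proto-segment is *o.
Position 3: Kumekic has d, Semeka has s. Taking the neighbouring segments as reconstructed: Kumekic d could go back to *t or *d; Semeka s could go back to *t or *s — the one source consistent with every daughter is *t.
Continuing position by position gives *vitopen; check it forward:
Kumekic: start from *vitopen.
  rule 1: no change — vitopen
  rule 2 (intervocalic voicing): vitopen → vidoben
  rule 3 (vowel merger): vidoben → viduben
  ⇒ Kumekic viduben
Semeka: *vitopen
  vitopen → vitopin   [pre-nasal raising]
  vitopin (rule 2 does not apply)
  vitopin → visopin   [unconditioned shift]
  visopin (rule 4 does not apply)
  giving Semeka visopin.
No other proto-form is consistent with every reflex, so the reconstruction is *vitopen.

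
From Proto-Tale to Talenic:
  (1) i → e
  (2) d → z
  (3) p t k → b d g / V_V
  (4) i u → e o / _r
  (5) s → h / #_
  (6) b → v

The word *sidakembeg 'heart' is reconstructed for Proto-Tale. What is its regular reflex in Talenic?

hezagemveg

Talenic: start from *sidakembeg.
  rule 1 (vowel merger): sidakembeg → sedakembeg
  rule 2 (unconditioned shift): sedakembeg → sezakembeg
  rule 3 (intervocalic voicing): sezakembeg → sezagembeg
  rule 4: no change — sezagembeg
  rule 5 (debuccalisation): sezagembeg → hezagembeg
  rule 6 (unconditioned shift): hezagembeg → hezagemveg
  ⇒ Talenic hezagemveg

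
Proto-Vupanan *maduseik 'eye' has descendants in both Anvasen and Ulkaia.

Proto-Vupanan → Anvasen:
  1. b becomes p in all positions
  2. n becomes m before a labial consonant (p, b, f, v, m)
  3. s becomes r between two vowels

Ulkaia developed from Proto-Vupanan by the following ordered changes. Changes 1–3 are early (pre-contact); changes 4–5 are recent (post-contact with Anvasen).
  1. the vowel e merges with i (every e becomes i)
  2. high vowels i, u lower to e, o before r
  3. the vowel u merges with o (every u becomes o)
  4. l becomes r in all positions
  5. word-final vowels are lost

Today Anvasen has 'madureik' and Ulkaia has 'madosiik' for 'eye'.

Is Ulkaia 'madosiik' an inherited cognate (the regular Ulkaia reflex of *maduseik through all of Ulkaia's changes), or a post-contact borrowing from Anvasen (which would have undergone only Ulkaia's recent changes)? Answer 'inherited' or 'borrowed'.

inherited

If inherited, *maduseik would pass through all of Ulkaia's changes:
Ulkaia: *maduseik > madusiik > madosiik  (by vowel merger, vowel merger)
If borrowed from Anvasen 'madureik' after the early changes, it would undergo only the recent ones:
  rule 4 (unconditioned shift): no change (madureik)
  rule 5 (apocope): no change (madureik)
  ⇒ as a loan: madureik
Ulkaia 'madosiik' matches the inherited outcome exactly, so it is an inherited cognate, not a loan.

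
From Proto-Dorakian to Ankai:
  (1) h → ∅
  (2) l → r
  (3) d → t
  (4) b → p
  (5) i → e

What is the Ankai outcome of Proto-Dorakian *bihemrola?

peemrora

Ankai: start from *bihemrola.
  rule 1 (h-loss): bihemrola → biemrola
  rule 2 (unconditioned shift): biemrola → biemrora
  rule 3: no change — biemrora
  rule 4 (unconditioned shift): biemrora → piemrora
  rule 5 (vowel merger): piemrora → peemrora
  ⇒ Ankai peemrora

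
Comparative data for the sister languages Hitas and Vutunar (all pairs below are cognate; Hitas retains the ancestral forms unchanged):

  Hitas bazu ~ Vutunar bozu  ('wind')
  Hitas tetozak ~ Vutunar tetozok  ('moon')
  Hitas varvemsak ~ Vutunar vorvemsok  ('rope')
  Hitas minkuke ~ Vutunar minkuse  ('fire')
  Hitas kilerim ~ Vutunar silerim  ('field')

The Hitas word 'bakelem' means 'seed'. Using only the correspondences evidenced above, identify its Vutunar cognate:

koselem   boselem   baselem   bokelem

boselem

bazu ~ bozu, tetozak ~ tetozok — Hitas a corresponds to Vutunar o after a consonant, before a consonant other than r, m, n, p, b, f, v.
minkuke ~ minkuse — Hitas k corresponds to Vutunar s between vowels (before a front vowel).
Applying these to Hitas 'bakelem':
  bakelem → bokelem   (a→o after a consonant, before a consonant other than r, m, n, p, b, f, v)
  bokelem → boselem   (k→s between vowels (before a front vowel))
So the Vutunar cognate is 'boselem'.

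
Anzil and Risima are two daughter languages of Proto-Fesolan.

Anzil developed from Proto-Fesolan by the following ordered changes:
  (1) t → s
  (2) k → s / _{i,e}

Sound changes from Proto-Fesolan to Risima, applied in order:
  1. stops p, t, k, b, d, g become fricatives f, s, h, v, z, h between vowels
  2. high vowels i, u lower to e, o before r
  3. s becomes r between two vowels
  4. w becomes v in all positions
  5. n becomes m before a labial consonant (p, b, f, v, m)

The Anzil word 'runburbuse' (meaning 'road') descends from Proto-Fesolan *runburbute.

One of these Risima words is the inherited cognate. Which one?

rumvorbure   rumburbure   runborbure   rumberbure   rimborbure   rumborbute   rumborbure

Risima: *runburbute > runburbuse > runborbuse > runborbure > rumborbure  (by intervocalic lenition, pre-rhotic lowering, rhotacism, nasal place assimilation)
The other candidates each miss or misapply at least one Risima change.

rumborbure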